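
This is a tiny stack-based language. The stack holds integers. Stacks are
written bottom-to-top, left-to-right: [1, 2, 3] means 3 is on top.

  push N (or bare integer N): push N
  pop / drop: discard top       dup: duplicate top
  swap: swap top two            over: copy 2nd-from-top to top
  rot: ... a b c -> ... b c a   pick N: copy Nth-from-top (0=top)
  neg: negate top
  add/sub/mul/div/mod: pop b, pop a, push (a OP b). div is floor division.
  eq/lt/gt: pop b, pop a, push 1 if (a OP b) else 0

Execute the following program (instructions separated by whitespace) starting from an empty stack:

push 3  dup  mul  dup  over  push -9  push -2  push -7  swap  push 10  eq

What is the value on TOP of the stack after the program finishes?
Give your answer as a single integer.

After 'push 3': [3]
After 'dup': [3, 3]
After 'mul': [9]
After 'dup': [9, 9]
After 'over': [9, 9, 9]
After 'push -9': [9, 9, 9, -9]
After 'push -2': [9, 9, 9, -9, -2]
After 'push -7': [9, 9, 9, -9, -2, -7]
After 'swap': [9, 9, 9, -9, -7, -2]
After 'push 10': [9, 9, 9, -9, -7, -2, 10]
After 'eq': [9, 9, 9, -9, -7, 0]

Answer: 0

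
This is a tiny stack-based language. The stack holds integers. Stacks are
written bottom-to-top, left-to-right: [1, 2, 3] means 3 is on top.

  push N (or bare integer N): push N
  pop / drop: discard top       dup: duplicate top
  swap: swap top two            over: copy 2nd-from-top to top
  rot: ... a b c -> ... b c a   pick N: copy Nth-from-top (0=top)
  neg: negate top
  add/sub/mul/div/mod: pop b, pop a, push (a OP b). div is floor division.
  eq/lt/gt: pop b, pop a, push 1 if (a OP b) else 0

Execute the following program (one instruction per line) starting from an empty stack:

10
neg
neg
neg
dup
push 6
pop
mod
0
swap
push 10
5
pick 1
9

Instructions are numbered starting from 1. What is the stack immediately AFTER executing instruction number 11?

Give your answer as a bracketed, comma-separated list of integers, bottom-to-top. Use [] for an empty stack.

Answer: [0, 0, 10]

Derivation:
Step 1 ('10'): [10]
Step 2 ('neg'): [-10]
Step 3 ('neg'): [10]
Step 4 ('neg'): [-10]
Step 5 ('dup'): [-10, -10]
Step 6 ('push 6'): [-10, -10, 6]
Step 7 ('pop'): [-10, -10]
Step 8 ('mod'): [0]
Step 9 ('0'): [0, 0]
Step 10 ('swap'): [0, 0]
Step 11 ('push 10'): [0, 0, 10]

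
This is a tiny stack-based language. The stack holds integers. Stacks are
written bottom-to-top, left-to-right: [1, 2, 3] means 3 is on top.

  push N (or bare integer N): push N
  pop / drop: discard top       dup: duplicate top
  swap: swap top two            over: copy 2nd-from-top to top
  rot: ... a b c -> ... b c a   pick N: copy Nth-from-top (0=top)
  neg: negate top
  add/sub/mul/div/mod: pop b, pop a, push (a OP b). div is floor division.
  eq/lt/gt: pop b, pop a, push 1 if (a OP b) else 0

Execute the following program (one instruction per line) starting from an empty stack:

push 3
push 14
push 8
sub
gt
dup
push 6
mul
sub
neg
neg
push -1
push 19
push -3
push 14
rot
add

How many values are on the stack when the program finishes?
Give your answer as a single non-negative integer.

After 'push 3': stack = [3] (depth 1)
After 'push 14': stack = [3, 14] (depth 2)
After 'push 8': stack = [3, 14, 8] (depth 3)
After 'sub': stack = [3, 6] (depth 2)
After 'gt': stack = [0] (depth 1)
After 'dup': stack = [0, 0] (depth 2)
After 'push 6': stack = [0, 0, 6] (depth 3)
After 'mul': stack = [0, 0] (depth 2)
After 'sub': stack = [0] (depth 1)
After 'neg': stack = [0] (depth 1)
After 'neg': stack = [0] (depth 1)
After 'push -1': stack = [0, -1] (depth 2)
After 'push 19': stack = [0, -1, 19] (depth 3)
After 'push -3': stack = [0, -1, 19, -3] (depth 4)
After 'push 14': stack = [0, -1, 19, -3, 14] (depth 5)
After 'rot': stack = [0, -1, -3, 14, 19] (depth 5)
After 'add': stack = [0, -1, -3, 33] (depth 4)

Answer: 4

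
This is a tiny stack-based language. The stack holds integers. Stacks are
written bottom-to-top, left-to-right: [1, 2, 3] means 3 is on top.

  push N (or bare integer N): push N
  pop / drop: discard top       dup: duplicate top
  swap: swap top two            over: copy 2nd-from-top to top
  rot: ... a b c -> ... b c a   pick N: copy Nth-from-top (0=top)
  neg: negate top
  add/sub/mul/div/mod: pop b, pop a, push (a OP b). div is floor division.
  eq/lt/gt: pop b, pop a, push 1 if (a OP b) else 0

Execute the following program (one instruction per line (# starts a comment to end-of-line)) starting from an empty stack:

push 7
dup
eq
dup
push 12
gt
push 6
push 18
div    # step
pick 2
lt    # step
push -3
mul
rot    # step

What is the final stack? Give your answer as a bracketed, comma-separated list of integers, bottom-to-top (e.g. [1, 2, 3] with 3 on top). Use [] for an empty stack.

After 'push 7': [7]
After 'dup': [7, 7]
After 'eq': [1]
After 'dup': [1, 1]
After 'push 12': [1, 1, 12]
After 'gt': [1, 0]
After 'push 6': [1, 0, 6]
After 'push 18': [1, 0, 6, 18]
After 'div': [1, 0, 0]
After 'pick 2': [1, 0, 0, 1]
After 'lt': [1, 0, 1]
After 'push -3': [1, 0, 1, -3]
After 'mul': [1, 0, -3]
After 'rot': [0, -3, 1]

Answer: [0, -3, 1]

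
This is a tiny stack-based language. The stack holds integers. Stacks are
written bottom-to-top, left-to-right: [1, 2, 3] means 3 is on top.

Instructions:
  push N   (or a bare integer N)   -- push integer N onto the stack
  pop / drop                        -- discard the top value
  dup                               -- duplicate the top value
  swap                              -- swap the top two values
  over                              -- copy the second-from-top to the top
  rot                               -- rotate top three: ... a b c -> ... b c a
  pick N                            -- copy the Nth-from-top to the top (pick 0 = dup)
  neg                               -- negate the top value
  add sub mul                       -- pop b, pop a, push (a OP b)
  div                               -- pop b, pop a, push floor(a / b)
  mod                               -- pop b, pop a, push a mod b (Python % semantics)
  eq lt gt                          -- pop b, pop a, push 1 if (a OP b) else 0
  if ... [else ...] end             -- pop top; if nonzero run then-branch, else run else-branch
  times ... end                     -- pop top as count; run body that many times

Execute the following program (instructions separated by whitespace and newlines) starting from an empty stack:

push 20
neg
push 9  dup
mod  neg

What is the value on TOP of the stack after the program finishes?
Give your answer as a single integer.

Answer: 0

Derivation:
After 'push 20': [20]
After 'neg': [-20]
After 'push 9': [-20, 9]
After 'dup': [-20, 9, 9]
After 'mod': [-20, 0]
After 'neg': [-20, 0]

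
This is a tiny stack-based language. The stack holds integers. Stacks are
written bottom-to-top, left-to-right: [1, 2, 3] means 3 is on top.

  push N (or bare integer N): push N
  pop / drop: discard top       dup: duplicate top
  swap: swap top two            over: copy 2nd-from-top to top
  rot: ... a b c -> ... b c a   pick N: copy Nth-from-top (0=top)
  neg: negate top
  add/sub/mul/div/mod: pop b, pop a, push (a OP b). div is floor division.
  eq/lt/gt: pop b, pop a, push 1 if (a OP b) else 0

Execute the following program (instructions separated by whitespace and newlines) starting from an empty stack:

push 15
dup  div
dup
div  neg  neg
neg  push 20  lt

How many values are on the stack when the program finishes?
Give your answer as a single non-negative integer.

Answer: 1

Derivation:
After 'push 15': stack = [15] (depth 1)
After 'dup': stack = [15, 15] (depth 2)
After 'div': stack = [1] (depth 1)
After 'dup': stack = [1, 1] (depth 2)
After 'div': stack = [1] (depth 1)
After 'neg': stack = [-1] (depth 1)
After 'neg': stack = [1] (depth 1)
After 'neg': stack = [-1] (depth 1)
After 'push 20': stack = [-1, 20] (depth 2)
After 'lt': stack = [1] (depth 1)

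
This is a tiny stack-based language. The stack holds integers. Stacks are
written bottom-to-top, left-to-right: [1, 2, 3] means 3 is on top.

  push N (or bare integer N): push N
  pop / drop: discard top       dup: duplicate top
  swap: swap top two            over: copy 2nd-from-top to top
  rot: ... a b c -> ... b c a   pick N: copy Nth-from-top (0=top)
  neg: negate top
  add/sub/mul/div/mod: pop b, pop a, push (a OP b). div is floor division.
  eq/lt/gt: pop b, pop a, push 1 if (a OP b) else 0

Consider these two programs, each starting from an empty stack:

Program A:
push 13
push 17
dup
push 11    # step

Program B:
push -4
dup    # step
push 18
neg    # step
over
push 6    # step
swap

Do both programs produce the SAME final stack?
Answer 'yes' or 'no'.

Answer: no

Derivation:
Program A trace:
  After 'push 13': [13]
  After 'push 17': [13, 17]
  After 'dup': [13, 17, 17]
  After 'push 11': [13, 17, 17, 11]
Program A final stack: [13, 17, 17, 11]

Program B trace:
  After 'push -4': [-4]
  After 'dup': [-4, -4]
  After 'push 18': [-4, -4, 18]
  After 'neg': [-4, -4, -18]
  After 'over': [-4, -4, -18, -4]
  After 'push 6': [-4, -4, -18, -4, 6]
  After 'swap': [-4, -4, -18, 6, -4]
Program B final stack: [-4, -4, -18, 6, -4]
Same: no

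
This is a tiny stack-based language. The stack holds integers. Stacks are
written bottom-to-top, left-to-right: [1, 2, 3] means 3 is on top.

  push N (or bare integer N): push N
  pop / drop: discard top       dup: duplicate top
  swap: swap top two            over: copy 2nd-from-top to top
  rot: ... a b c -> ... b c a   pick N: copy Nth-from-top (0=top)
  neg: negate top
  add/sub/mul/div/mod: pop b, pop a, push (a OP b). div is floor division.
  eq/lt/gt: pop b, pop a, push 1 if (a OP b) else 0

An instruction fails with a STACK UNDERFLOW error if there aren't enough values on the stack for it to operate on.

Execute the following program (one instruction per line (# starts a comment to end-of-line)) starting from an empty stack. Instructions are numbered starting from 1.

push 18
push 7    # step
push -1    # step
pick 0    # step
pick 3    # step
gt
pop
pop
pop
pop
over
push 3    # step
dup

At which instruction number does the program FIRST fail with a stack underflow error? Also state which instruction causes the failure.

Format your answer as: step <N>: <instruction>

Answer: step 11: over

Derivation:
Step 1 ('push 18'): stack = [18], depth = 1
Step 2 ('push 7'): stack = [18, 7], depth = 2
Step 3 ('push -1'): stack = [18, 7, -1], depth = 3
Step 4 ('pick 0'): stack = [18, 7, -1, -1], depth = 4
Step 5 ('pick 3'): stack = [18, 7, -1, -1, 18], depth = 5
Step 6 ('gt'): stack = [18, 7, -1, 0], depth = 4
Step 7 ('pop'): stack = [18, 7, -1], depth = 3
Step 8 ('pop'): stack = [18, 7], depth = 2
Step 9 ('pop'): stack = [18], depth = 1
Step 10 ('pop'): stack = [], depth = 0
Step 11 ('over'): needs 2 value(s) but depth is 0 — STACK UNDERFLOW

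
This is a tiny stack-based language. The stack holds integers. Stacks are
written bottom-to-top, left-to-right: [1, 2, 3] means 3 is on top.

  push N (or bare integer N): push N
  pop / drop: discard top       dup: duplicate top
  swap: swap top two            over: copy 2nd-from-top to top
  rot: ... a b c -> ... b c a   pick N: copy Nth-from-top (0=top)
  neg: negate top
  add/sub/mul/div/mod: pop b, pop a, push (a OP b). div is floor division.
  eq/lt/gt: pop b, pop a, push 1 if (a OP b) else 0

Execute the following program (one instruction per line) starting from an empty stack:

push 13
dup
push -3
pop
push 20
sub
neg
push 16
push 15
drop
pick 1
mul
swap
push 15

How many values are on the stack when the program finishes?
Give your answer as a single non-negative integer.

Answer: 4

Derivation:
After 'push 13': stack = [13] (depth 1)
After 'dup': stack = [13, 13] (depth 2)
After 'push -3': stack = [13, 13, -3] (depth 3)
After 'pop': stack = [13, 13] (depth 2)
After 'push 20': stack = [13, 13, 20] (depth 3)
After 'sub': stack = [13, -7] (depth 2)
After 'neg': stack = [13, 7] (depth 2)
After 'push 16': stack = [13, 7, 16] (depth 3)
After 'push 15': stack = [13, 7, 16, 15] (depth 4)
After 'drop': stack = [13, 7, 16] (depth 3)
After 'pick 1': stack = [13, 7, 16, 7] (depth 4)
After 'mul': stack = [13, 7, 112] (depth 3)
After 'swap': stack = [13, 112, 7] (depth 3)
After 'push 15': stack = [13, 112, 7, 15] (depth 4)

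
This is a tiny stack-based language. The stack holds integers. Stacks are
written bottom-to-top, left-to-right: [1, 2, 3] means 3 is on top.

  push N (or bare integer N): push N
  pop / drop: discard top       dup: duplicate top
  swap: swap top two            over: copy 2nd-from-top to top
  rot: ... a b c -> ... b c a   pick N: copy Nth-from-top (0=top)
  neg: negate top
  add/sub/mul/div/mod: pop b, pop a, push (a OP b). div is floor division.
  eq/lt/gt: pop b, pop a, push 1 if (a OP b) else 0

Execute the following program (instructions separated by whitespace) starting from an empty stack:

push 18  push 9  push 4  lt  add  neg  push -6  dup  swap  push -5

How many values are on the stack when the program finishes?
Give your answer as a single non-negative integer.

Answer: 4

Derivation:
After 'push 18': stack = [18] (depth 1)
After 'push 9': stack = [18, 9] (depth 2)
After 'push 4': stack = [18, 9, 4] (depth 3)
After 'lt': stack = [18, 0] (depth 2)
After 'add': stack = [18] (depth 1)
After 'neg': stack = [-18] (depth 1)
After 'push -6': stack = [-18, -6] (depth 2)
After 'dup': stack = [-18, -6, -6] (depth 3)
After 'swap': stack = [-18, -6, -6] (depth 3)
After 'push -5': stack = [-18, -6, -6, -5] (depth 4)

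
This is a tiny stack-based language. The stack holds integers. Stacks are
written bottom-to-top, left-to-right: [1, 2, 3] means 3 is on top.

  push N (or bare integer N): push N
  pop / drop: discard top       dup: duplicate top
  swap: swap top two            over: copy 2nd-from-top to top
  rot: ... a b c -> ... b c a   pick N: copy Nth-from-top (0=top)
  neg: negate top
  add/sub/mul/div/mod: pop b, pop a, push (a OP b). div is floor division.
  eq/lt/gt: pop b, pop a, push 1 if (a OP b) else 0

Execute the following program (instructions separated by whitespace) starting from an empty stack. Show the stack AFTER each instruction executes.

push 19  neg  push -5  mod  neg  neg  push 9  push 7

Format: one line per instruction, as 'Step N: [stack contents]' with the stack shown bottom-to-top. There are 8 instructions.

Step 1: [19]
Step 2: [-19]
Step 3: [-19, -5]
Step 4: [-4]
Step 5: [4]
Step 6: [-4]
Step 7: [-4, 9]
Step 8: [-4, 9, 7]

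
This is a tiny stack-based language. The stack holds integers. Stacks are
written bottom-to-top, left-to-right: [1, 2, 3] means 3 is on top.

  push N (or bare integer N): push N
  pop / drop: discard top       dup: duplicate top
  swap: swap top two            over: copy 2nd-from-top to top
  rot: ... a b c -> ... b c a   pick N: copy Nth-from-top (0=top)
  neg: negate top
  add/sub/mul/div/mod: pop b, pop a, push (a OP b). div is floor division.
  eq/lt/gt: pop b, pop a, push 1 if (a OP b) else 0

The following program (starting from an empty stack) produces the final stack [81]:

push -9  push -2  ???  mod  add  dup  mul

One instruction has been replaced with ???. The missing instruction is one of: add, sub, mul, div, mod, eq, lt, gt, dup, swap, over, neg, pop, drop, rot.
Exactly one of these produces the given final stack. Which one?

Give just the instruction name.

Stack before ???: [-9, -2]
Stack after ???:  [-9, -2, -2]
The instruction that transforms [-9, -2] -> [-9, -2, -2] is: dup

Answer: dup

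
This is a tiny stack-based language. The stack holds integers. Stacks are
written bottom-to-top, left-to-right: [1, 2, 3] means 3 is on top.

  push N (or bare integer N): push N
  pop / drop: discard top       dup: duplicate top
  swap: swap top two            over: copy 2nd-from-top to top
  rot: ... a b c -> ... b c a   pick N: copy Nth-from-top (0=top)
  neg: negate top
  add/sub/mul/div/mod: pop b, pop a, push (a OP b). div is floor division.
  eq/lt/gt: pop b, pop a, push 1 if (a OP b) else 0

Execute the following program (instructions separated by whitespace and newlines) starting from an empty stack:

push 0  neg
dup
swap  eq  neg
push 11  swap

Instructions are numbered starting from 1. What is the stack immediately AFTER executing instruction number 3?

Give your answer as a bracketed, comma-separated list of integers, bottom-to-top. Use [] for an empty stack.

Step 1 ('push 0'): [0]
Step 2 ('neg'): [0]
Step 3 ('dup'): [0, 0]

Answer: [0, 0]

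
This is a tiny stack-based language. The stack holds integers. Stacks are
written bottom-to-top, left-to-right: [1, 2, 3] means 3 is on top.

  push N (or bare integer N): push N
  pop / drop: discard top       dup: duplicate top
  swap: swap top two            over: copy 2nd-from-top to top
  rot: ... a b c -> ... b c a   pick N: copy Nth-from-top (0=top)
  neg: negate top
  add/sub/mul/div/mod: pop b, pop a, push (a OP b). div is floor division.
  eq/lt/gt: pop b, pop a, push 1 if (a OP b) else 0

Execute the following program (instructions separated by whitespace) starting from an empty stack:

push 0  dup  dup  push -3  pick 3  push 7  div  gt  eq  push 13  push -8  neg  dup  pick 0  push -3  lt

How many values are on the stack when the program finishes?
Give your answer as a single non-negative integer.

Answer: 7

Derivation:
After 'push 0': stack = [0] (depth 1)
After 'dup': stack = [0, 0] (depth 2)
After 'dup': stack = [0, 0, 0] (depth 3)
After 'push -3': stack = [0, 0, 0, -3] (depth 4)
After 'pick 3': stack = [0, 0, 0, -3, 0] (depth 5)
After 'push 7': stack = [0, 0, 0, -3, 0, 7] (depth 6)
After 'div': stack = [0, 0, 0, -3, 0] (depth 5)
After 'gt': stack = [0, 0, 0, 0] (depth 4)
After 'eq': stack = [0, 0, 1] (depth 3)
After 'push 13': stack = [0, 0, 1, 13] (depth 4)
After 'push -8': stack = [0, 0, 1, 13, -8] (depth 5)
After 'neg': stack = [0, 0, 1, 13, 8] (depth 5)
After 'dup': stack = [0, 0, 1, 13, 8, 8] (depth 6)
After 'pick 0': stack = [0, 0, 1, 13, 8, 8, 8] (depth 7)
After 'push -3': stack = [0, 0, 1, 13, 8, 8, 8, -3] (depth 8)
After 'lt': stack = [0, 0, 1, 13, 8, 8, 0] (depth 7)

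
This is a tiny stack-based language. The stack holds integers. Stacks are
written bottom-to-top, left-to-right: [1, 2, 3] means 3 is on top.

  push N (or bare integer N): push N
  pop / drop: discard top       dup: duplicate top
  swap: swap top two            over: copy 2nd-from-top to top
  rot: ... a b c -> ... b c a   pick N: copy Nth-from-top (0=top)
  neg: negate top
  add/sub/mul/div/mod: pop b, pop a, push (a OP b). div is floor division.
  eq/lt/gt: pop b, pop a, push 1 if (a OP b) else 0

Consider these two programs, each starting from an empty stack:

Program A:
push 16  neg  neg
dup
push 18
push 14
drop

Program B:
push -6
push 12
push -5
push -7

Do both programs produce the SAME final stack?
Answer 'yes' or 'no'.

Answer: no

Derivation:
Program A trace:
  After 'push 16': [16]
  After 'neg': [-16]
  After 'neg': [16]
  After 'dup': [16, 16]
  After 'push 18': [16, 16, 18]
  After 'push 14': [16, 16, 18, 14]
  After 'drop': [16, 16, 18]
Program A final stack: [16, 16, 18]

Program B trace:
  After 'push -6': [-6]
  After 'push 12': [-6, 12]
  After 'push -5': [-6, 12, -5]
  After 'push -7': [-6, 12, -5, -7]
Program B final stack: [-6, 12, -5, -7]
Same: no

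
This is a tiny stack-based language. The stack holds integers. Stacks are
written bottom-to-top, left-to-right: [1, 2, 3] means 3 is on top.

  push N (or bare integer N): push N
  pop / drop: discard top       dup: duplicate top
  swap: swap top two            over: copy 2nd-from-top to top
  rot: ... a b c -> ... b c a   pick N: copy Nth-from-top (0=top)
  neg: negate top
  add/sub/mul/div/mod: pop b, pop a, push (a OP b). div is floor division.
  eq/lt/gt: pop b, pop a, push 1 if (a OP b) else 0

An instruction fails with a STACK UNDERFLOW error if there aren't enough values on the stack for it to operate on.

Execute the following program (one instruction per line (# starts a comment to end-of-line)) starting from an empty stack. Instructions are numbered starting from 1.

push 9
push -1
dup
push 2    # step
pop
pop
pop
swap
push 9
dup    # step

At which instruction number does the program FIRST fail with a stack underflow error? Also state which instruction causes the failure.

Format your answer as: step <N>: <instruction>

Step 1 ('push 9'): stack = [9], depth = 1
Step 2 ('push -1'): stack = [9, -1], depth = 2
Step 3 ('dup'): stack = [9, -1, -1], depth = 3
Step 4 ('push 2'): stack = [9, -1, -1, 2], depth = 4
Step 5 ('pop'): stack = [9, -1, -1], depth = 3
Step 6 ('pop'): stack = [9, -1], depth = 2
Step 7 ('pop'): stack = [9], depth = 1
Step 8 ('swap'): needs 2 value(s) but depth is 1 — STACK UNDERFLOW

Answer: step 8: swap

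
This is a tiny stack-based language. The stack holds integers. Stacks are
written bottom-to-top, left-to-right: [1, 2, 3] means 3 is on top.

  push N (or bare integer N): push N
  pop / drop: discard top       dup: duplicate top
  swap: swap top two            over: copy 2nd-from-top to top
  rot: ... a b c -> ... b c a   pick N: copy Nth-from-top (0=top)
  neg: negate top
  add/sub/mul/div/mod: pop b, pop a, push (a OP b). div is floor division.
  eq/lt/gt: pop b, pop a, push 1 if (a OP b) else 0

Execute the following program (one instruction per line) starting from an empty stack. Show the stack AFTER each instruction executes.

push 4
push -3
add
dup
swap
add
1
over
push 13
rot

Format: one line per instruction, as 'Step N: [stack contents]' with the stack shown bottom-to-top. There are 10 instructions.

Step 1: [4]
Step 2: [4, -3]
Step 3: [1]
Step 4: [1, 1]
Step 5: [1, 1]
Step 6: [2]
Step 7: [2, 1]
Step 8: [2, 1, 2]
Step 9: [2, 1, 2, 13]
Step 10: [2, 2, 13, 1]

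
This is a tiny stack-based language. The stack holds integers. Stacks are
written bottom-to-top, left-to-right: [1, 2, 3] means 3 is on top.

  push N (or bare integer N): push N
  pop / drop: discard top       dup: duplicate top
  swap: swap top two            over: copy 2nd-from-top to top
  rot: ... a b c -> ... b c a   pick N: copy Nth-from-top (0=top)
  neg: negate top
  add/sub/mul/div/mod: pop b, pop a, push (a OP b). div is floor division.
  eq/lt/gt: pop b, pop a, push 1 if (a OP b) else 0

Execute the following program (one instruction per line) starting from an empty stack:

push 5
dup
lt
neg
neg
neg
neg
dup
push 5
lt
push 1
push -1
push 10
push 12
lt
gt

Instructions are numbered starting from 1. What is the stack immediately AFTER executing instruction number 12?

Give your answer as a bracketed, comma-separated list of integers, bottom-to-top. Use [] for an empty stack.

Answer: [0, 1, 1, -1]

Derivation:
Step 1 ('push 5'): [5]
Step 2 ('dup'): [5, 5]
Step 3 ('lt'): [0]
Step 4 ('neg'): [0]
Step 5 ('neg'): [0]
Step 6 ('neg'): [0]
Step 7 ('neg'): [0]
Step 8 ('dup'): [0, 0]
Step 9 ('push 5'): [0, 0, 5]
Step 10 ('lt'): [0, 1]
Step 11 ('push 1'): [0, 1, 1]
Step 12 ('push -1'): [0, 1, 1, -1]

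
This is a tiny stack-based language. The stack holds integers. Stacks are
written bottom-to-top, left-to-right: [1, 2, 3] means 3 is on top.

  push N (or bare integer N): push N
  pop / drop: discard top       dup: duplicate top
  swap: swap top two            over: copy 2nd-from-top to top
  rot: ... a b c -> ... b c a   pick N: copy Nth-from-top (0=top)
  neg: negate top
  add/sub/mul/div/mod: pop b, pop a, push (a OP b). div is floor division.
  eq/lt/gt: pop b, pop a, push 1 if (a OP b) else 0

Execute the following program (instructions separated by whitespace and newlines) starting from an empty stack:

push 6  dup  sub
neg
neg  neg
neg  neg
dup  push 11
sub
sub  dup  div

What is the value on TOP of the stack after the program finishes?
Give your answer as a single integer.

After 'push 6': [6]
After 'dup': [6, 6]
After 'sub': [0]
After 'neg': [0]
After 'neg': [0]
After 'neg': [0]
After 'neg': [0]
After 'neg': [0]
After 'dup': [0, 0]
After 'push 11': [0, 0, 11]
After 'sub': [0, -11]
After 'sub': [11]
After 'dup': [11, 11]
After 'div': [1]

Answer: 1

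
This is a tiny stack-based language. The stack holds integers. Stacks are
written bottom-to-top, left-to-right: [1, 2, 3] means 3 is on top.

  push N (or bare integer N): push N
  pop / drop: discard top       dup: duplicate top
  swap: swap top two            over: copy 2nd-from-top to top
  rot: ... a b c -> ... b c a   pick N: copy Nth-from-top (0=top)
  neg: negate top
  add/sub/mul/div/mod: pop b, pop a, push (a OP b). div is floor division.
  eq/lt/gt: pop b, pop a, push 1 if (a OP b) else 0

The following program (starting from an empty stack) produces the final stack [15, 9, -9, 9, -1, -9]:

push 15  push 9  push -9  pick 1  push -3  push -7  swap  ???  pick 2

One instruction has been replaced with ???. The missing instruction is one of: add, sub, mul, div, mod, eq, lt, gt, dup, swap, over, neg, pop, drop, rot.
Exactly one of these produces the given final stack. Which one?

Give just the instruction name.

Answer: mod

Derivation:
Stack before ???: [15, 9, -9, 9, -7, -3]
Stack after ???:  [15, 9, -9, 9, -1]
The instruction that transforms [15, 9, -9, 9, -7, -3] -> [15, 9, -9, 9, -1] is: mod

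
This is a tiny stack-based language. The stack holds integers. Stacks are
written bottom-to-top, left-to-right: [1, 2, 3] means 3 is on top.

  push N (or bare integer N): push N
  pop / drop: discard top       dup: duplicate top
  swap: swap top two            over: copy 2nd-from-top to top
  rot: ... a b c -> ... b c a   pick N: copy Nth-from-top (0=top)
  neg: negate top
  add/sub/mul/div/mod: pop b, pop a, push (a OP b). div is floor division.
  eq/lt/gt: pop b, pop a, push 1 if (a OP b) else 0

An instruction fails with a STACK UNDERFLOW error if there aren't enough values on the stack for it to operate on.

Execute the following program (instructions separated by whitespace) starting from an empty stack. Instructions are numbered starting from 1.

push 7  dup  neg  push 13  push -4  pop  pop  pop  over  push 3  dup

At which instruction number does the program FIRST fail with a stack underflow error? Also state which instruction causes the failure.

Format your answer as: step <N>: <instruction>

Step 1 ('push 7'): stack = [7], depth = 1
Step 2 ('dup'): stack = [7, 7], depth = 2
Step 3 ('neg'): stack = [7, -7], depth = 2
Step 4 ('push 13'): stack = [7, -7, 13], depth = 3
Step 5 ('push -4'): stack = [7, -7, 13, -4], depth = 4
Step 6 ('pop'): stack = [7, -7, 13], depth = 3
Step 7 ('pop'): stack = [7, -7], depth = 2
Step 8 ('pop'): stack = [7], depth = 1
Step 9 ('over'): needs 2 value(s) but depth is 1 — STACK UNDERFLOW

Answer: step 9: over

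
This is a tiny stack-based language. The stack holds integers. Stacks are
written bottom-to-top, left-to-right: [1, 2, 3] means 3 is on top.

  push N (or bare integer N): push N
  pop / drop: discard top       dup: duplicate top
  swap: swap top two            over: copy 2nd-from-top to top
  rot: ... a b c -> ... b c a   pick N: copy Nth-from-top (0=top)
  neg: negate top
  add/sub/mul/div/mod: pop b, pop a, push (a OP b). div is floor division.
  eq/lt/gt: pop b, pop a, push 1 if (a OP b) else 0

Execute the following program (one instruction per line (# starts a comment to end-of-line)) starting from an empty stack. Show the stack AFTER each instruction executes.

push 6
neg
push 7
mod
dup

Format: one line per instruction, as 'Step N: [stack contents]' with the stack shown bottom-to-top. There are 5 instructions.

Step 1: [6]
Step 2: [-6]
Step 3: [-6, 7]
Step 4: [1]
Step 5: [1, 1]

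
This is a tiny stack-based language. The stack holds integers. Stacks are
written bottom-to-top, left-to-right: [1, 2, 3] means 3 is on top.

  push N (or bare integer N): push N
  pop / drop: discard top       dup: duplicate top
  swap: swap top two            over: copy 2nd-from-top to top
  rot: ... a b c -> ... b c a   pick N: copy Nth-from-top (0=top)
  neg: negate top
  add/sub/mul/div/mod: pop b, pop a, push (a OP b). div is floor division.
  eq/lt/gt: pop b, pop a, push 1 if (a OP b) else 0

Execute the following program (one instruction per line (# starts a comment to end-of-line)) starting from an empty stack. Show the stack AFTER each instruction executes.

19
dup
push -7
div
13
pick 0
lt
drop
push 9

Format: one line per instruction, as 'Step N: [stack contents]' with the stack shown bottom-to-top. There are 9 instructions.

Step 1: [19]
Step 2: [19, 19]
Step 3: [19, 19, -7]
Step 4: [19, -3]
Step 5: [19, -3, 13]
Step 6: [19, -3, 13, 13]
Step 7: [19, -3, 0]
Step 8: [19, -3]
Step 9: [19, -3, 9]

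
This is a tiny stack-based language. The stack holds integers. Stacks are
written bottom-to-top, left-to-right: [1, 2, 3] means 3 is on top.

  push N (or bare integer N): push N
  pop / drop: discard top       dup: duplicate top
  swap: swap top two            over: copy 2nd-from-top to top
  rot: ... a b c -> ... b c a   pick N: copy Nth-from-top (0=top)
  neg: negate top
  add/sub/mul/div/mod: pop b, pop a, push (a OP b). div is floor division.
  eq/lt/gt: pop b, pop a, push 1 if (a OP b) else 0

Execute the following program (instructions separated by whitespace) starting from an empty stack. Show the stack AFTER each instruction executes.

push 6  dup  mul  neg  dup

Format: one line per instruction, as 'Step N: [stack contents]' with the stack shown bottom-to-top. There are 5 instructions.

Step 1: [6]
Step 2: [6, 6]
Step 3: [36]
Step 4: [-36]
Step 5: [-36, -36]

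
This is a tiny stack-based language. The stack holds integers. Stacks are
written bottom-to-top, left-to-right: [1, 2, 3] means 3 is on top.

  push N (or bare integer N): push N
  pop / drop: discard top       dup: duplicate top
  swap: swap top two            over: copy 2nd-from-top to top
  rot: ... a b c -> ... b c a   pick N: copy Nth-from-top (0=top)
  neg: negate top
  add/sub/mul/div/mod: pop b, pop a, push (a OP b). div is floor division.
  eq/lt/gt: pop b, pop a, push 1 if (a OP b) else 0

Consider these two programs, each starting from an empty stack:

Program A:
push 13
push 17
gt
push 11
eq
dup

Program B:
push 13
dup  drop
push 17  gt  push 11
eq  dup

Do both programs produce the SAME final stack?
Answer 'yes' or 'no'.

Answer: yes

Derivation:
Program A trace:
  After 'push 13': [13]
  After 'push 17': [13, 17]
  After 'gt': [0]
  After 'push 11': [0, 11]
  After 'eq': [0]
  After 'dup': [0, 0]
Program A final stack: [0, 0]

Program B trace:
  After 'push 13': [13]
  After 'dup': [13, 13]
  After 'drop': [13]
  After 'push 17': [13, 17]
  After 'gt': [0]
  After 'push 11': [0, 11]
  After 'eq': [0]
  After 'dup': [0, 0]
Program B final stack: [0, 0]
Same: yes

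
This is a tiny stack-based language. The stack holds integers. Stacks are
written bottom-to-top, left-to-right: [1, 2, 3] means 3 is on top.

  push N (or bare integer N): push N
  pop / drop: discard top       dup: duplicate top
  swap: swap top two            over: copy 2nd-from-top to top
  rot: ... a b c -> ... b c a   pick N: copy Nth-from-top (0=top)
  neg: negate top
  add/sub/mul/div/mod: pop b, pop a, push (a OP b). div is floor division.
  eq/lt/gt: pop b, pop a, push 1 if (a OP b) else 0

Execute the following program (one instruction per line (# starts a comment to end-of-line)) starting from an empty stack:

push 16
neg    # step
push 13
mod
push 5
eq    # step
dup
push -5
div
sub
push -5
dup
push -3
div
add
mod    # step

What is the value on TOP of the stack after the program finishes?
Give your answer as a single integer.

Answer: 0

Derivation:
After 'push 16': [16]
After 'neg': [-16]
After 'push 13': [-16, 13]
After 'mod': [10]
After 'push 5': [10, 5]
After 'eq': [0]
After 'dup': [0, 0]
After 'push -5': [0, 0, -5]
After 'div': [0, 0]
After 'sub': [0]
After 'push -5': [0, -5]
After 'dup': [0, -5, -5]
After 'push -3': [0, -5, -5, -3]
After 'div': [0, -5, 1]
After 'add': [0, -4]
After 'mod': [0]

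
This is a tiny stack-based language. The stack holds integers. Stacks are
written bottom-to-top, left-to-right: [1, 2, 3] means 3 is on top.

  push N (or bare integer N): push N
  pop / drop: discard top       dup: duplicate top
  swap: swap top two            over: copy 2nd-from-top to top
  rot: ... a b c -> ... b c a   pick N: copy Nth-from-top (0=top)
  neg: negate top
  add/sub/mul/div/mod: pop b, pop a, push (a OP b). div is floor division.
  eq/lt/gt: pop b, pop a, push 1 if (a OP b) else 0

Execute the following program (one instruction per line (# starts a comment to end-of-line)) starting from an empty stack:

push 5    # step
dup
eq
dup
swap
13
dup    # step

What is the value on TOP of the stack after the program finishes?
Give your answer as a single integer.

Answer: 13

Derivation:
After 'push 5': [5]
After 'dup': [5, 5]
After 'eq': [1]
After 'dup': [1, 1]
After 'swap': [1, 1]
After 'push 13': [1, 1, 13]
After 'dup': [1, 1, 13, 13]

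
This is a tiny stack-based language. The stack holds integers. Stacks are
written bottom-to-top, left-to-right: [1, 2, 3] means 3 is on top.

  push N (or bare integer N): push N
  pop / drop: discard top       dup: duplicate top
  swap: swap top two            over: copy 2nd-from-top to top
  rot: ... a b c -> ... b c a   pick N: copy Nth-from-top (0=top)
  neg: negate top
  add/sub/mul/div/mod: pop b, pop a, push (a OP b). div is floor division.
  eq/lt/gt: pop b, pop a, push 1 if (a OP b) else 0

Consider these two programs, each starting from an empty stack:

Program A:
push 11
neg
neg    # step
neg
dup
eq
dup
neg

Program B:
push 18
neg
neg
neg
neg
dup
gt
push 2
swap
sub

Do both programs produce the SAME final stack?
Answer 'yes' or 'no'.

Program A trace:
  After 'push 11': [11]
  After 'neg': [-11]
  After 'neg': [11]
  After 'neg': [-11]
  After 'dup': [-11, -11]
  After 'eq': [1]
  After 'dup': [1, 1]
  After 'neg': [1, -1]
Program A final stack: [1, -1]

Program B trace:
  After 'push 18': [18]
  After 'neg': [-18]
  After 'neg': [18]
  After 'neg': [-18]
  After 'neg': [18]
  After 'dup': [18, 18]
  After 'gt': [0]
  After 'push 2': [0, 2]
  After 'swap': [2, 0]
  After 'sub': [2]
Program B final stack: [2]
Same: no

Answer: no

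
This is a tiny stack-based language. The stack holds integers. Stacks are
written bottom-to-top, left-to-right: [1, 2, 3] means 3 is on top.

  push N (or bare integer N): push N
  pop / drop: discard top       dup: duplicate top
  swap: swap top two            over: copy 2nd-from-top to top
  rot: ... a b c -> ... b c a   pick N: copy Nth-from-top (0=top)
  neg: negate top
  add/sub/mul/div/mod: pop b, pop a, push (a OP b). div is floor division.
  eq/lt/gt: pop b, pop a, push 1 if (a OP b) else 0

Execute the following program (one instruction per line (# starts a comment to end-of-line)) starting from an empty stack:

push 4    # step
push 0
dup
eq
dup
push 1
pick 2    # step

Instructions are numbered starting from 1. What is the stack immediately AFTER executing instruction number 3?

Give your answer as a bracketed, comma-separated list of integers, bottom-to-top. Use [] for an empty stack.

Answer: [4, 0, 0]

Derivation:
Step 1 ('push 4'): [4]
Step 2 ('push 0'): [4, 0]
Step 3 ('dup'): [4, 0, 0]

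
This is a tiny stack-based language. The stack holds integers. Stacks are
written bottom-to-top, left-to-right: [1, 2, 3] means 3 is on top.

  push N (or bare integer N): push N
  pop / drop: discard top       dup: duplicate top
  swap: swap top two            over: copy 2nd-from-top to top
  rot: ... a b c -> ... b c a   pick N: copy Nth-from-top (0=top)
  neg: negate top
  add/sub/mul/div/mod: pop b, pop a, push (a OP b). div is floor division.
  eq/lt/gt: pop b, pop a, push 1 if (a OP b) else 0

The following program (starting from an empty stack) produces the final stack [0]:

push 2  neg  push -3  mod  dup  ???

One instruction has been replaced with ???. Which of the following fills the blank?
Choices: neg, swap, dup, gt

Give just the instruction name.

Stack before ???: [-2, -2]
Stack after ???:  [0]
Checking each choice:
  neg: produces [-2, 2]
  swap: produces [-2, -2]
  dup: produces [-2, -2, -2]
  gt: MATCH


Answer: gt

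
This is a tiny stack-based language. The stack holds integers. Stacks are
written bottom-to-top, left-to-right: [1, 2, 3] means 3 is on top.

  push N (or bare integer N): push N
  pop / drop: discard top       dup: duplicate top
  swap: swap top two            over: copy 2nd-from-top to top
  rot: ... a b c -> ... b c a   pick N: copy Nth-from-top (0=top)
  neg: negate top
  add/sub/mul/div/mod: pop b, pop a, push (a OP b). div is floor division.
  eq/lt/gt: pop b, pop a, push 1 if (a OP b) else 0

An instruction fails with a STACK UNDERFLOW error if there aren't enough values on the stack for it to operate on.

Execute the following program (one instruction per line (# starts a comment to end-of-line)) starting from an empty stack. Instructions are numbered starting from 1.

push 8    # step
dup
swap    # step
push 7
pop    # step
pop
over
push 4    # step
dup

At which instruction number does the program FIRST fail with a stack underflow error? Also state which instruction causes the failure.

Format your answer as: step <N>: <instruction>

Step 1 ('push 8'): stack = [8], depth = 1
Step 2 ('dup'): stack = [8, 8], depth = 2
Step 3 ('swap'): stack = [8, 8], depth = 2
Step 4 ('push 7'): stack = [8, 8, 7], depth = 3
Step 5 ('pop'): stack = [8, 8], depth = 2
Step 6 ('pop'): stack = [8], depth = 1
Step 7 ('over'): needs 2 value(s) but depth is 1 — STACK UNDERFLOW

Answer: step 7: over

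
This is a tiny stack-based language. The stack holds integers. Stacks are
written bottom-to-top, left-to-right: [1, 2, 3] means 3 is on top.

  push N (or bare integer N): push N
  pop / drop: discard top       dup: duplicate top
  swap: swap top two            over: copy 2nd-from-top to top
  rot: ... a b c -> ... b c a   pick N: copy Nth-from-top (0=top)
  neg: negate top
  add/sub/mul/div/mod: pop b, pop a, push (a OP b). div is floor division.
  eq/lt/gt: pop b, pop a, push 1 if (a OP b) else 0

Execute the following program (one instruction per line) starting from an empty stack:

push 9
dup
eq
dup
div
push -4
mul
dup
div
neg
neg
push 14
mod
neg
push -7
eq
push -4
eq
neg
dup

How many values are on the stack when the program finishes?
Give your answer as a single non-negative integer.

After 'push 9': stack = [9] (depth 1)
After 'dup': stack = [9, 9] (depth 2)
After 'eq': stack = [1] (depth 1)
After 'dup': stack = [1, 1] (depth 2)
After 'div': stack = [1] (depth 1)
After 'push -4': stack = [1, -4] (depth 2)
After 'mul': stack = [-4] (depth 1)
After 'dup': stack = [-4, -4] (depth 2)
After 'div': stack = [1] (depth 1)
After 'neg': stack = [-1] (depth 1)
After 'neg': stack = [1] (depth 1)
After 'push 14': stack = [1, 14] (depth 2)
After 'mod': stack = [1] (depth 1)
After 'neg': stack = [-1] (depth 1)
After 'push -7': stack = [-1, -7] (depth 2)
After 'eq': stack = [0] (depth 1)
After 'push -4': stack = [0, -4] (depth 2)
After 'eq': stack = [0] (depth 1)
After 'neg': stack = [0] (depth 1)
After 'dup': stack = [0, 0] (depth 2)

Answer: 2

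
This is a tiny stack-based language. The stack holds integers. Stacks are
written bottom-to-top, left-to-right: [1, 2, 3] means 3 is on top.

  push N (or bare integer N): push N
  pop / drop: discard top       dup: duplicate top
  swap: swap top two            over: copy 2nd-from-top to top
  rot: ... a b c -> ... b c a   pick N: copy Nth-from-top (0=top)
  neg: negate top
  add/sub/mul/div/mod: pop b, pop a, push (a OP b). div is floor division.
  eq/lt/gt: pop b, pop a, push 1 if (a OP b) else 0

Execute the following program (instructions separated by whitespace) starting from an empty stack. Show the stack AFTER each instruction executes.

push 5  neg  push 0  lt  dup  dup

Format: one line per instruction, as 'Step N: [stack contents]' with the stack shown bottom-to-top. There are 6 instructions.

Step 1: [5]
Step 2: [-5]
Step 3: [-5, 0]
Step 4: [1]
Step 5: [1, 1]
Step 6: [1, 1, 1]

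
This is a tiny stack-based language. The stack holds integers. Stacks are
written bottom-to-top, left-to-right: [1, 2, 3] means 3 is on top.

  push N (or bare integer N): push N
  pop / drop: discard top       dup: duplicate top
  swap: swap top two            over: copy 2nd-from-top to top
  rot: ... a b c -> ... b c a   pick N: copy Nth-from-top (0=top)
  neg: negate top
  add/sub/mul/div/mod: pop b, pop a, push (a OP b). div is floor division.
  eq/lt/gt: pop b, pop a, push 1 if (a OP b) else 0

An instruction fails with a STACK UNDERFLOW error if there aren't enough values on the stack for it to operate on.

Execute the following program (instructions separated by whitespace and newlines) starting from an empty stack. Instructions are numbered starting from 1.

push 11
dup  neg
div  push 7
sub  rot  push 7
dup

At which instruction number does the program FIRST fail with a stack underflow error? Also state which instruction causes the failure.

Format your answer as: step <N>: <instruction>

Step 1 ('push 11'): stack = [11], depth = 1
Step 2 ('dup'): stack = [11, 11], depth = 2
Step 3 ('neg'): stack = [11, -11], depth = 2
Step 4 ('div'): stack = [-1], depth = 1
Step 5 ('push 7'): stack = [-1, 7], depth = 2
Step 6 ('sub'): stack = [-8], depth = 1
Step 7 ('rot'): needs 3 value(s) but depth is 1 — STACK UNDERFLOW

Answer: step 7: rot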